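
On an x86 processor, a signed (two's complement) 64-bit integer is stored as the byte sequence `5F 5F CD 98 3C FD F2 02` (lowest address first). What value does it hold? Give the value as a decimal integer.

Little-endian: lowest address holds the least-significant byte.
Reassemble most-significant byte first: 02 F2 FD 3C 98 CD 5F 5F → 0x02F2FD3C98CD5F5F.
0x02F2FD3C98CD5F5F = 212510569143295839.

212510569143295839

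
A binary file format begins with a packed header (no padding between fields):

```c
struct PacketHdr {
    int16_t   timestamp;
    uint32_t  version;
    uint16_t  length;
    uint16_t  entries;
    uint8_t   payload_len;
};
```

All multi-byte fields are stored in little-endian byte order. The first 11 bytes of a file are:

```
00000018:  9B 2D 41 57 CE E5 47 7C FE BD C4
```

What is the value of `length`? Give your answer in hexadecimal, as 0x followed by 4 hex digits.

`length` follows `timestamp` (2 B), `version` (4 B), so it starts at offset 2 + 4 = 6 and occupies 2 bytes.
Bytes at offsets 6..7: 47 7C.
Little-endian stores the least-significant byte at the lowest address.
Reassemble most-significant byte first: 7C 47 → 0x7C47.

0x7C47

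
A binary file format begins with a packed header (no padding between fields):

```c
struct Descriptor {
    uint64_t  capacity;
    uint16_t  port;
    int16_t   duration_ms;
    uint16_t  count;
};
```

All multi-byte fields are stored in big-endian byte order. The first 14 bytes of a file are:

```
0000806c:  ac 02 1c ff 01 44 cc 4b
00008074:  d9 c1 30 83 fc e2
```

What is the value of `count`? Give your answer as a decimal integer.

64738

`count` follows `capacity` (8 B), `port` (2 B), `duration_ms` (2 B), so it starts at offset 8 + 2 + 2 = 12 and occupies 2 bytes.
Bytes at offsets 12..13: FC E2.
Big-endian stores the most-significant byte at the lowest address.
The bytes are already most-significant first: 0xFCE2.
0xFCE2 = 64738.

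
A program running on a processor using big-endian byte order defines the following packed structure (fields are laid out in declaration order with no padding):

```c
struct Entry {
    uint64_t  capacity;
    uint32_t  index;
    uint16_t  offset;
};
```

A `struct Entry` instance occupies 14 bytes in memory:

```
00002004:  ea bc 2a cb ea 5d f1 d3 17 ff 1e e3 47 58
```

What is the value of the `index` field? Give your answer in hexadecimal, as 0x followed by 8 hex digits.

0x17FF1EE3

`index` follows `capacity` (8 bytes), so it starts at byte offset 8 and occupies 4 bytes.
Bytes at offsets 8..11: 17 FF 1E E3.
Big-endian: lowest address holds the most-significant byte.
The bytes are already most-significant first: 0x17FF1EE3.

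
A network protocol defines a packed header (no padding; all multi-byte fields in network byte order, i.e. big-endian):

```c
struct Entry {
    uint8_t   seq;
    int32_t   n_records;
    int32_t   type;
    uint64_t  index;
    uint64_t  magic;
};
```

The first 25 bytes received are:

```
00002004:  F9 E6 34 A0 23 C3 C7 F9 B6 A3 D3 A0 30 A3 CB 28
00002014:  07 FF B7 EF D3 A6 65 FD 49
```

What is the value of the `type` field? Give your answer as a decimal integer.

-1010304586

`type` follows `seq` (1 B), `n_records` (4 B), so it starts at offset 1 + 4 = 5 and occupies 4 bytes.
Bytes at offsets 5..8: C3 C7 F9 B6.
Big-endian stores the most-significant byte at the lowest address.
The bytes are already most-significant first: 0xC3C7F9B6.
Top bit is set, so as a signed 32-bit value this is 0xC3C7F9B6 − 2^32 = -1010304586.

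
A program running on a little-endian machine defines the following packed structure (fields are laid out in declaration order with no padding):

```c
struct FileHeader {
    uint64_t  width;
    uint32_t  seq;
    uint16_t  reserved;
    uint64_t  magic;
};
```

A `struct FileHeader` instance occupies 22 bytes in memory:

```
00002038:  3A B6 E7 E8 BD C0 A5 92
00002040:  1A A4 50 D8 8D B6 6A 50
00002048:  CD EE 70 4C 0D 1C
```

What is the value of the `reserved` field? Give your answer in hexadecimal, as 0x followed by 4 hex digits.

0xB68D

`reserved` follows `width` (8 B), `seq` (4 B), so it starts at offset 8 + 4 = 12 and occupies 2 bytes.
Bytes at offsets 12..13: 8D B6.
Little-endian stores the least-significant byte at the lowest address.
Reassemble most-significant byte first: B6 8D → 0xB68D.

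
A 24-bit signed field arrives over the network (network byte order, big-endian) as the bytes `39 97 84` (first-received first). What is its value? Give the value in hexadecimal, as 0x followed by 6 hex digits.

0x399784

Big-endian: lowest address holds the most-significant byte.
The bytes are already most-significant first: 0x399784.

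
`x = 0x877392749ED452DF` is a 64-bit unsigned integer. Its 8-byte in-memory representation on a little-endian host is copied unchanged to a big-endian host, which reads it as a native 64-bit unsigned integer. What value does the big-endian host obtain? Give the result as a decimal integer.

Stored little-endian, the bytes at ascending addresses are DF 52 D4 9E 74 92 73 87.
Read back as big-endian, the last byte is least significant, giving 0xDF52D49E74927387.
0xDF52D49E74927387 = 16092158195573879687.

16092158195573879687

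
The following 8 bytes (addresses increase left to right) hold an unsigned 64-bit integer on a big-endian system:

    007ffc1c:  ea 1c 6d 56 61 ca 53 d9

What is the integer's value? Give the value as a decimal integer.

16869478521998300121

Big-endian stores the most-significant byte at the lowest address.
The bytes are already most-significant first: 0xEA1C6D5661CA53D9.
0xEA1C6D5661CA53D9 = 16869478521998300121.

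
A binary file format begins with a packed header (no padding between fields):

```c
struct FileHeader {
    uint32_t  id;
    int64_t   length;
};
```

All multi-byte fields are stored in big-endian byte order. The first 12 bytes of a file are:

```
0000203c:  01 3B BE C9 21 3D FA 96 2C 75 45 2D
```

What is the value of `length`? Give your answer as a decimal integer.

`length` follows `id` (4 bytes), so it starts at byte offset 4 and occupies 8 bytes.
Bytes at offsets 4..11: 21 3D FA 96 2C 75 45 2D.
In big-endian order the high byte comes first in memory.
The bytes are already most-significant first: 0x213DFA962C75452D.
0x213DFA962C75452D = 2395346099728893229.

2395346099728893229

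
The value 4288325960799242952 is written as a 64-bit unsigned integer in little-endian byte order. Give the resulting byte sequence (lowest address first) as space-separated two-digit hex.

4288325960799242952 in hexadecimal, padded to 64 bits, is 0x3B8331BDA6864AC8.
Split into bytes (most-significant first): 3B 83 31 BD A6 86 4A C8.
In little-endian order the low byte comes first in memory.
So at ascending addresses the bytes are C8 4A 86 A6 BD 31 83 3B.

C8 4A 86 A6 BD 31 83 3B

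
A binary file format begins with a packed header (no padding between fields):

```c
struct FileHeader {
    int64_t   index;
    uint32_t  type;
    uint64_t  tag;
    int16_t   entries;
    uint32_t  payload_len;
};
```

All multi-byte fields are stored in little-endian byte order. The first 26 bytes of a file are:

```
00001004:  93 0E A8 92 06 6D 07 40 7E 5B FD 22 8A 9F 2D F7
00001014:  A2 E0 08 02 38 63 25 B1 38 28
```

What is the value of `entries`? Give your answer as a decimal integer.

`entries` follows `index` (8 B), `type` (4 B), `tag` (8 B), so it starts at offset 8 + 4 + 8 = 20 and occupies 2 bytes.
Bytes at offsets 20..21: 38 63.
In little-endian order the low byte comes first in memory.
Reassemble most-significant byte first: 63 38 → 0x6338.
0x6338 = 25400.

25400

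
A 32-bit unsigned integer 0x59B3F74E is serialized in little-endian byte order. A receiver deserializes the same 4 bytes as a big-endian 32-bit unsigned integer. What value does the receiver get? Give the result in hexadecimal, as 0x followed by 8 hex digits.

Stored little-endian, the bytes at ascending addresses are 4E F7 B3 59.
Read back as big-endian, the last byte is least significant, giving 0x4EF7B359.

0x4EF7B359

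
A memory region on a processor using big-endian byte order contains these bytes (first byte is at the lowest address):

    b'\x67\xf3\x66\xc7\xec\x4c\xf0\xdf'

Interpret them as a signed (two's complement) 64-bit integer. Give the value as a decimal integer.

In big-endian order the high byte comes first in memory.
The bytes are already most-significant first: 0x67F366C7EC4CF0DF.
0x67F366C7EC4CF0DF = 7490443614096257247.

7490443614096257247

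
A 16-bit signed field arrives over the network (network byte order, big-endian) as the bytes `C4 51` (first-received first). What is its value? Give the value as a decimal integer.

-15279

Big-endian: lowest address holds the most-significant byte.
The bytes are already most-significant first: 0xC451.
Top bit is set, so as a signed 16-bit value this is 0xC451 − 2^16 = -15279.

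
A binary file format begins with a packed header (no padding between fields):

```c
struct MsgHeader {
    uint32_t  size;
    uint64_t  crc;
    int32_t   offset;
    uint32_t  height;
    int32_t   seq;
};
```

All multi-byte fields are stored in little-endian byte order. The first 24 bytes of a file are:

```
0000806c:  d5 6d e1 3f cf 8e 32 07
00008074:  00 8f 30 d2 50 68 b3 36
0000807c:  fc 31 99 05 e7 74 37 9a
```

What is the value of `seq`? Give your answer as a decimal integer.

`seq` follows `size` (4 B), `crc` (8 B), `offset` (4 B), `height` (4 B), so it starts at offset 4 + 8 + 4 + 4 = 20 and occupies 4 bytes.
Bytes at offsets 20..23: E7 74 37 9A.
Little-endian: lowest address holds the least-significant byte.
Reassemble most-significant byte first: 9A 37 74 E7 → 0x9A3774E7.
Top bit is set, so as a signed 32-bit value this is 0x9A3774E7 − 2^32 = -1707641625.

-1707641625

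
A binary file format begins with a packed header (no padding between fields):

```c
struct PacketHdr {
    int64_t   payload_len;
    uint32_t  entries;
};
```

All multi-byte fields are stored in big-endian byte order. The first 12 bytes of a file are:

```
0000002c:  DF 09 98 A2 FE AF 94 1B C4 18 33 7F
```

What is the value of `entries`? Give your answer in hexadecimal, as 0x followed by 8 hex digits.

`entries` follows `payload_len` (8 bytes), so it starts at byte offset 8 and occupies 4 bytes.
Bytes at offsets 8..11: C4 18 33 7F.
Big-endian: lowest address holds the most-significant byte.
The bytes are already most-significant first: 0xC418337F.

0xC418337F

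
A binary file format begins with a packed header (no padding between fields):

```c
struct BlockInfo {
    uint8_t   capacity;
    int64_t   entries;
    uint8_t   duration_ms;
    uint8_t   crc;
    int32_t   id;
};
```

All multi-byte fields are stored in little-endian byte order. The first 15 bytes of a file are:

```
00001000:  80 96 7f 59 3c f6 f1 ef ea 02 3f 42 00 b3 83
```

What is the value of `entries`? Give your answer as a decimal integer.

-1517728509523820650

`entries` follows `capacity` (1 byte), so it starts at byte offset 1 and occupies 8 bytes.
Bytes at offsets 1..8: 96 7F 59 3C F6 F1 EF EA.
Little-endian: lowest address holds the least-significant byte.
Reassemble most-significant byte first: EA EF F1 F6 3C 59 7F 96 → 0xEAEFF1F63C597F96.
Top bit is set, so as a signed 64-bit value this is 0xEAEFF1F63C597F96 − 2^64 = -1517728509523820650.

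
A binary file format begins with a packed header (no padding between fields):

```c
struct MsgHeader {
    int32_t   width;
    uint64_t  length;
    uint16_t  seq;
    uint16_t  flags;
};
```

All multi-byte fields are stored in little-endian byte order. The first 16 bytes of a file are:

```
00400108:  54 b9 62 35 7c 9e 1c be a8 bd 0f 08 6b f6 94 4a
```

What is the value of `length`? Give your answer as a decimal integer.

`length` follows `width` (4 bytes), so it starts at byte offset 4 and occupies 8 bytes.
Bytes at offsets 4..11: 7C 9E 1C BE A8 BD 0F 08.
Little-endian stores the least-significant byte at the lowest address.
Reassemble most-significant byte first: 08 0F BD A8 BE 1C 9E 7C → 0x080FBDA8BE1C9E7C.
0x080FBDA8BE1C9E7C = 580891409395785340.

580891409395785340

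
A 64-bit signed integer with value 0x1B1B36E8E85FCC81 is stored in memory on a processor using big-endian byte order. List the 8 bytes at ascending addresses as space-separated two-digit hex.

Split into bytes (most-significant first): 1B 1B 36 E8 E8 5F CC 81.
Big-endian stores the most-significant byte at the lowest address.
So the memory order matches the most-significant-first order: 1B 1B 36 E8 E8 5F CC 81.

1B 1B 36 E8 E8 5F CC 81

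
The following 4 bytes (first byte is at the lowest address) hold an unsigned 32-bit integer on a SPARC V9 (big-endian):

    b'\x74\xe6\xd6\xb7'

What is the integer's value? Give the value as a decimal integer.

1961285303

In big-endian order the high byte comes first in memory.
The bytes are already most-significant first: 0x74E6D6B7.
0x74E6D6B7 = 1961285303.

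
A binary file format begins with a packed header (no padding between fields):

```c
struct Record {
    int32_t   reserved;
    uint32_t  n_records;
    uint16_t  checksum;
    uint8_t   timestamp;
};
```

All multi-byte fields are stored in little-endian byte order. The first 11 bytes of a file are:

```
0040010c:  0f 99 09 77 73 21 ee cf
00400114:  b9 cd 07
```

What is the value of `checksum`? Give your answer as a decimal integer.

`checksum` follows `reserved` (4 B), `n_records` (4 B), so it starts at offset 4 + 4 = 8 and occupies 2 bytes.
Bytes at offsets 8..9: B9 CD.
In little-endian order the low byte comes first in memory.
Reassemble most-significant byte first: CD B9 → 0xCDB9.
0xCDB9 = 52665.

52665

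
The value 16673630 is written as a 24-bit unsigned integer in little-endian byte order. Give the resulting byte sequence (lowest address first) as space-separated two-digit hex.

5E 6B FE

16673630 in hexadecimal, padded to 24 bits, is 0xFE6B5E.
Split into bytes (most-significant first): FE 6B 5E.
In little-endian order the low byte comes first in memory.
So at ascending addresses the bytes are 5E 6B FE.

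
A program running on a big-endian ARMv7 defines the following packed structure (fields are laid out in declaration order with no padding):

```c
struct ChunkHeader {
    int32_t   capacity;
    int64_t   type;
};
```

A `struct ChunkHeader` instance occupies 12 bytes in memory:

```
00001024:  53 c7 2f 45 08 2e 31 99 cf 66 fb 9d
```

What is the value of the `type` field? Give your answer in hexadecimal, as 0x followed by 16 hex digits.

0x082E3199CF66FB9D

`type` follows `capacity` (4 bytes), so it starts at byte offset 4 and occupies 8 bytes.
Bytes at offsets 4..11: 08 2E 31 99 CF 66 FB 9D.
In big-endian order the high byte comes first in memory.
The bytes are already most-significant first: 0x082E3199CF66FB9D.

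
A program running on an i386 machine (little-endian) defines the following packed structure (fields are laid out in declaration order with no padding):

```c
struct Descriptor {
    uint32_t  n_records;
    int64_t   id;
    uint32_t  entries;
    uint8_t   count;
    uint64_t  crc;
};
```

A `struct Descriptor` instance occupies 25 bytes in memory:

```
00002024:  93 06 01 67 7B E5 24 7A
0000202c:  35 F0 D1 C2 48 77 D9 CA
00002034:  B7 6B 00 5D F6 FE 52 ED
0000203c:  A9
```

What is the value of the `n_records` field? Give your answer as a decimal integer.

`n_records` is the first field, at byte offset 0, occupying 4 bytes.
Bytes at offsets 0..3: 93 06 01 67.
Little-endian: lowest address holds the least-significant byte.
Reassemble most-significant byte first: 67 01 06 93 → 0x67010693.
0x67010693 = 1728120467.

1728120467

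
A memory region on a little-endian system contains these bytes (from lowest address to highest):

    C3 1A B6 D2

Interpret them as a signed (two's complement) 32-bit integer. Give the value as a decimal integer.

In little-endian order the low byte comes first in memory.
Reassemble most-significant byte first: D2 B6 1A C3 → 0xD2B61AC3.
Top bit is set, so as a signed 32-bit value this is 0xD2B61AC3 − 2^32 = -759817533.

-759817533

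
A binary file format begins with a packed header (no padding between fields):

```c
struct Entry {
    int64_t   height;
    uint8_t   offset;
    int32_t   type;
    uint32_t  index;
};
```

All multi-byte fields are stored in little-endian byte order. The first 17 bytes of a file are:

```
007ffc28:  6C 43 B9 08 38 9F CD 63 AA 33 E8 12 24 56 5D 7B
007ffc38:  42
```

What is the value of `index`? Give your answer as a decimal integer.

1115381078

`index` follows `height` (8 B), `offset` (1 B), `type` (4 B), so it starts at offset 8 + 1 + 4 = 13 and occupies 4 bytes.
Bytes at offsets 13..16: 56 5D 7B 42.
In little-endian order the low byte comes first in memory.
Reassemble most-significant byte first: 42 7B 5D 56 → 0x427B5D56.
0x427B5D56 = 1115381078.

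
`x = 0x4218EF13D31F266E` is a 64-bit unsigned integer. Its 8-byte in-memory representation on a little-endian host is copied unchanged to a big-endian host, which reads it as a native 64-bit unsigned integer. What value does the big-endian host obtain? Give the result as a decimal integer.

Stored little-endian, the bytes at ascending addresses are 6E 26 1F D3 13 EF 18 42.
Read back as big-endian, the last byte is least significant, giving 0x6E261FD313EF1842.
0x6E261FD313EF1842 = 7937066384720074818.

7937066384720074818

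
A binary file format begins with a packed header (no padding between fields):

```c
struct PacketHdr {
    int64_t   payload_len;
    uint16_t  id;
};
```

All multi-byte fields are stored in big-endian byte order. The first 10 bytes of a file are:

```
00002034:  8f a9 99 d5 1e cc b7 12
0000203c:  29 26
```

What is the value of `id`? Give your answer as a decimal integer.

10534

`id` follows `payload_len` (8 bytes), so it starts at byte offset 8 and occupies 2 bytes.
Bytes at offsets 8..9: 29 26.
In big-endian order the high byte comes first in memory.
The bytes are already most-significant first: 0x2926.
0x2926 = 10534.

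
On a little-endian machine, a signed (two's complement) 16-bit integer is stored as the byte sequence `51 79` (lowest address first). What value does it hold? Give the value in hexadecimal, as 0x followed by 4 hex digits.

0x7951

Little-endian stores the least-significant byte at the lowest address.
Reassemble most-significant byte first: 79 51 → 0x7951.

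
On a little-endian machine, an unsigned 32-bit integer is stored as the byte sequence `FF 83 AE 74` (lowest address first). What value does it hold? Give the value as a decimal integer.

1957594111

Little-endian: lowest address holds the least-significant byte.
Reassemble most-significant byte first: 74 AE 83 FF → 0x74AE83FF.
0x74AE83FF = 1957594111.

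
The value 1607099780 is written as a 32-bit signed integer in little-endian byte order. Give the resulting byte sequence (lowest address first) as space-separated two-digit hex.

84 65 CA 5F

1607099780 in hexadecimal, padded to 32 bits, is 0x5FCA6584.
Split into bytes (most-significant first): 5F CA 65 84.
In little-endian order the low byte comes first in memory.
So at ascending addresses the bytes are 84 65 CA 5F.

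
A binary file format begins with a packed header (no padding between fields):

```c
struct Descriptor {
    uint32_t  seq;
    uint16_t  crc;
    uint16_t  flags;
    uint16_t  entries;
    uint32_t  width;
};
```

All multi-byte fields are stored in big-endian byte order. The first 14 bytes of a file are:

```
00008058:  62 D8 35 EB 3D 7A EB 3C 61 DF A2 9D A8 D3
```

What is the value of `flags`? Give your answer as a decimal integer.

60220

`flags` follows `seq` (4 B), `crc` (2 B), so it starts at offset 4 + 2 = 6 and occupies 2 bytes.
Bytes at offsets 6..7: EB 3C.
Big-endian stores the most-significant byte at the lowest address.
The bytes are already most-significant first: 0xEB3C.
0xEB3C = 60220.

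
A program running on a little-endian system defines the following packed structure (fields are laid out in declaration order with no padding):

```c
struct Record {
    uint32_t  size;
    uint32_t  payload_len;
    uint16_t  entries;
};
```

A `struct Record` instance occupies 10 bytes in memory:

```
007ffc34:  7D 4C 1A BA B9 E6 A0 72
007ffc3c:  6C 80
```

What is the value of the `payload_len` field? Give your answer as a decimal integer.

`payload_len` follows `size` (4 bytes), so it starts at byte offset 4 and occupies 4 bytes.
Bytes at offsets 4..7: B9 E6 A0 72.
Little-endian: lowest address holds the least-significant byte.
Reassemble most-significant byte first: 72 A0 E6 B9 → 0x72A0E6B9.
0x72A0E6B9 = 1923147449.

1923147449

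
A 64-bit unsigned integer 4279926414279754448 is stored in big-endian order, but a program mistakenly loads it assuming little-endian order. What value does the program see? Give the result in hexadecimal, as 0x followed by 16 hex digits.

0xD0C2F4D3655A653B

4279926414279754448 in 64-bit hexadecimal is 0x3B655A65D3F4C2D0.
Stored big-endian, the bytes at ascending addresses are 3B 65 5A 65 D3 F4 C2 D0.
Read back as little-endian, the first byte is least significant, giving 0xD0C2F4D3655A653B.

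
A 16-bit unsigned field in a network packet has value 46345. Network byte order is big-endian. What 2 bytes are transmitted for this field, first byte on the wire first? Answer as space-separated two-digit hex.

46345 in hexadecimal, padded to 16 bits, is 0xB509.
Split into bytes (most-significant first): B5 09.
Big-endian stores the most-significant byte at the lowest address.
So the memory order matches the most-significant-first order: B5 09.

B5 09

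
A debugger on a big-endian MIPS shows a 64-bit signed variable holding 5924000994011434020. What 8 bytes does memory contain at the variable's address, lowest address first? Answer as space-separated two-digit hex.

52 36 47 84 71 1C CC 24

5924000994011434020 in hexadecimal, padded to 64 bits, is 0x52364784711CCC24.
Split into bytes (most-significant first): 52 36 47 84 71 1C CC 24.
In big-endian order the high byte comes first in memory.
So the memory order matches the most-significant-first order: 52 36 47 84 71 1C CC 24.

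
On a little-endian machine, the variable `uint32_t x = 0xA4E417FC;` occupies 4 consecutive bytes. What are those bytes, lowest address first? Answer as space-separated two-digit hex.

Split into bytes (most-significant first): A4 E4 17 FC.
In little-endian order the low byte comes first in memory.
So at ascending addresses the bytes are FC 17 E4 A4.

FC 17 E4 A4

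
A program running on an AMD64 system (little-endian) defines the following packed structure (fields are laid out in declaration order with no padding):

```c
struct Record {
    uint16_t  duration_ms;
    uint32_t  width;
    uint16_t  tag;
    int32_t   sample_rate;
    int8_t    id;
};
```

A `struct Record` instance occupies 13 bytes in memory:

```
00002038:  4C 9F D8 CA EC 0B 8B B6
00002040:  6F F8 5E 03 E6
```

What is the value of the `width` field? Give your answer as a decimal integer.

`width` follows `duration_ms` (2 bytes), so it starts at byte offset 2 and occupies 4 bytes.
Bytes at offsets 2..5: D8 CA EC 0B.
Little-endian: lowest address holds the least-significant byte.
Reassemble most-significant byte first: 0B EC CA D8 → 0x0BECCAD8.
0x0BECCAD8 = 200067800.

200067800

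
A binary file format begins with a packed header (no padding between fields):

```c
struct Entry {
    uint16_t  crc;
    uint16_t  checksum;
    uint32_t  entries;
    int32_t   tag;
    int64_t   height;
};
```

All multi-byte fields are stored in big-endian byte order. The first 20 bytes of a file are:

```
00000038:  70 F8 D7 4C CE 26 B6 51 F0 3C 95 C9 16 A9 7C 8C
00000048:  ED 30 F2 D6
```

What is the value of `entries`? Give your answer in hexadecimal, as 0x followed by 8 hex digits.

0xCE26B651

`entries` follows `crc` (2 B), `checksum` (2 B), so it starts at offset 2 + 2 = 4 and occupies 4 bytes.
Bytes at offsets 4..7: CE 26 B6 51.
In big-endian order the high byte comes first in memory.
The bytes are already most-significant first: 0xCE26B651.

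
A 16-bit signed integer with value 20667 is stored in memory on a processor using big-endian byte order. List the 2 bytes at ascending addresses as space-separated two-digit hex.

50 BB

20667 in hexadecimal, padded to 16 bits, is 0x50BB.
Split into bytes (most-significant first): 50 BB.
In big-endian order the high byte comes first in memory.
So the memory order matches the most-significant-first order: 50 BB.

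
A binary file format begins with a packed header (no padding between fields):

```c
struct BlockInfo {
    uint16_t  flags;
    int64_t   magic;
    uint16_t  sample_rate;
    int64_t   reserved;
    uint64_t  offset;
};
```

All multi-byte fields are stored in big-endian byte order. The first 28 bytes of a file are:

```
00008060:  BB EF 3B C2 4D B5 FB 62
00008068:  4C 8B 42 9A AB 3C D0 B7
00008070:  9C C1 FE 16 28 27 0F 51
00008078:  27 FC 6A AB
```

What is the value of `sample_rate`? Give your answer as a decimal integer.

`sample_rate` follows `flags` (2 B), `magic` (8 B), so it starts at offset 2 + 8 = 10 and occupies 2 bytes.
Bytes at offsets 10..11: 42 9A.
Big-endian stores the most-significant byte at the lowest address.
The bytes are already most-significant first: 0x429A.
0x429A = 17050.

17050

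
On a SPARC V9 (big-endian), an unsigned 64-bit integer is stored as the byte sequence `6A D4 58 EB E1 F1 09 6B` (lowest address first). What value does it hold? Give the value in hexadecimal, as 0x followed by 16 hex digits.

In big-endian order the high byte comes first in memory.
The bytes are already most-significant first: 0x6AD458EBE1F1096B.

0x6AD458EBE1F1096B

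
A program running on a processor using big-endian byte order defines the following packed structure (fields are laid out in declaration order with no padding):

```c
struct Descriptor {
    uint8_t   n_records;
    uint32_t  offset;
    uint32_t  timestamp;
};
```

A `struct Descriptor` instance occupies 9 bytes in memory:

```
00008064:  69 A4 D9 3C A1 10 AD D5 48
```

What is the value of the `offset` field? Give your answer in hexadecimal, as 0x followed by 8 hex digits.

`offset` follows `n_records` (1 byte), so it starts at byte offset 1 and occupies 4 bytes.
Bytes at offsets 1..4: A4 D9 3C A1.
In big-endian order the high byte comes first in memory.
The bytes are already most-significant first: 0xA4D93CA1.

0xA4D93CA1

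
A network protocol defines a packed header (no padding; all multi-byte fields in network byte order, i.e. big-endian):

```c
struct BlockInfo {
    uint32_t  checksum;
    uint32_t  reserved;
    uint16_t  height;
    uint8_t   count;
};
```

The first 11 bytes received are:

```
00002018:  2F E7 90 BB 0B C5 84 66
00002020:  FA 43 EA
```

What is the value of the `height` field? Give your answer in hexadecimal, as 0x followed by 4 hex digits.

0xFA43

`height` follows `checksum` (4 B), `reserved` (4 B), so it starts at offset 4 + 4 = 8 and occupies 2 bytes.
Bytes at offsets 8..9: FA 43.
Big-endian: lowest address holds the most-significant byte.
The bytes are already most-significant first: 0xFA43.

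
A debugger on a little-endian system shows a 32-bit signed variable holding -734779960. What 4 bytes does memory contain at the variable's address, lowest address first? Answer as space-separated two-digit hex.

Two's complement of -734779960 in 32 bits: 734779960 = 0x2BCBDA38; invert → 0xD43425C7; add 1 → 0xD43425C8.
Split into bytes (most-significant first): D4 34 25 C8.
Little-endian stores the least-significant byte at the lowest address.
So at ascending addresses the bytes are C8 25 34 D4.

C8 25 34 D4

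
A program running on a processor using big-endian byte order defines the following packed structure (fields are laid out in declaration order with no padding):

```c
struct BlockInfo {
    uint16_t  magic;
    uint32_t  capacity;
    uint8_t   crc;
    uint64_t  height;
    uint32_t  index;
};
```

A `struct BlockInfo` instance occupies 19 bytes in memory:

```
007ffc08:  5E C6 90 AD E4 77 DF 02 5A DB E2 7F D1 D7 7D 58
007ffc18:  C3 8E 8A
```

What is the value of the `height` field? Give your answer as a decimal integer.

`height` follows `magic` (2 B), `capacity` (4 B), `crc` (1 B), so it starts at offset 2 + 4 + 1 = 7 and occupies 8 bytes.
Bytes at offsets 7..14: 02 5A DB E2 7F D1 D7 7D.
Big-endian: lowest address holds the most-significant byte.
The bytes are already most-significant first: 0x025ADBE27FD1D77D.
0x025ADBE27FD1D77D = 169689701833365373.

169689701833365373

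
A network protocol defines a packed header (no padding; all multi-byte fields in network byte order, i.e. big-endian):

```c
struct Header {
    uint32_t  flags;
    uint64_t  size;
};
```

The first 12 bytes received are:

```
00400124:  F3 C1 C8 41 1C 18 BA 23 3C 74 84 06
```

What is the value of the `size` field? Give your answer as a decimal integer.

`size` follows `flags` (4 bytes), so it starts at byte offset 4 and occupies 8 bytes.
Bytes at offsets 4..11: 1C 18 BA 23 3C 74 84 06.
Big-endian stores the most-significant byte at the lowest address.
The bytes are already most-significant first: 0x1C18BA233C748406.
0x1C18BA233C748406 = 2024572693003928582.

2024572693003928582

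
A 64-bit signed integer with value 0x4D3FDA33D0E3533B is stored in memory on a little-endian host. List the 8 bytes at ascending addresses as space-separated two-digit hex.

3B 53 E3 D0 33 DA 3F 4D

Split into bytes (most-significant first): 4D 3F DA 33 D0 E3 53 3B.
Little-endian stores the least-significant byte at the lowest address.
So at ascending addresses the bytes are 3B 53 E3 D0 33 DA 3F 4D.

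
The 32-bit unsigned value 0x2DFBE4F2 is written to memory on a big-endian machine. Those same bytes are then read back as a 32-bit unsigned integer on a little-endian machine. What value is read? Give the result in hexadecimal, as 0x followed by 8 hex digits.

0xF2E4FB2D

Stored big-endian, the bytes at ascending addresses are 2D FB E4 F2.
Read back as little-endian, the first byte is least significant, giving 0xF2E4FB2D.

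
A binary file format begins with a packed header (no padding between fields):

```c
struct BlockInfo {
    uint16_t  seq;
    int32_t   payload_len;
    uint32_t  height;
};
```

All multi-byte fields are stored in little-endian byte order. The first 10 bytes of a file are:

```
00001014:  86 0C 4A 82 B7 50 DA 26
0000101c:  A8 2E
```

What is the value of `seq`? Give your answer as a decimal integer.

`seq` is the first field, at byte offset 0, occupying 2 bytes.
Bytes at offsets 0..1: 86 0C.
In little-endian order the low byte comes first in memory.
Reassemble most-significant byte first: 0C 86 → 0x0C86.
0x0C86 = 3206.

3206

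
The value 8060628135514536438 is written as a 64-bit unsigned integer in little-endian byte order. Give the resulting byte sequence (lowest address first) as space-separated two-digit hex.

F6 F9 DC 0B 95 1A DD 6F

8060628135514536438 in hexadecimal, padded to 64 bits, is 0x6FDD1A950BDCF9F6.
Split into bytes (most-significant first): 6F DD 1A 95 0B DC F9 F6.
In little-endian order the low byte comes first in memory.
So at ascending addresses the bytes are F6 F9 DC 0B 95 1A DD 6F.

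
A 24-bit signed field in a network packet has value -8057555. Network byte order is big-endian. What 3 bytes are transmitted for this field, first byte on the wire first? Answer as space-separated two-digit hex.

85 0D 2D

Two's complement of -8057555 in 24 bits: 8057555 = 0x7AF2D3; invert → 0x850D2C; add 1 → 0x850D2D.
Split into bytes (most-significant first): 85 0D 2D.
Big-endian stores the most-significant byte at the lowest address.
So the memory order matches the most-significant-first order: 85 0D 2D.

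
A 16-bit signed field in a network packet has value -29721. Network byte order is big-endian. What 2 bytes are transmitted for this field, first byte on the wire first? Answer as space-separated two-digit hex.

Two's complement of -29721 in 16 bits: 29721 = 0x7419; invert → 0x8BE6; add 1 → 0x8BE7.
Split into bytes (most-significant first): 8B E7.
Big-endian stores the most-significant byte at the lowest address.
So the memory order matches the most-significant-first order: 8B E7.

8B E7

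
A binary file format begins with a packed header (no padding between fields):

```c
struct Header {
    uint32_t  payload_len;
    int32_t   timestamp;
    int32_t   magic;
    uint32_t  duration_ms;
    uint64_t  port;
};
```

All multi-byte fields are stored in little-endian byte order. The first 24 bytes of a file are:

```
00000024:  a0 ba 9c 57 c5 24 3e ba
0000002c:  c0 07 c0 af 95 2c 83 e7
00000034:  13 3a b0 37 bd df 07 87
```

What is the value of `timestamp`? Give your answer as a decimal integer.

-1170332475

`timestamp` follows `payload_len` (4 bytes), so it starts at byte offset 4 and occupies 4 bytes.
Bytes at offsets 4..7: C5 24 3E BA.
Little-endian stores the least-significant byte at the lowest address.
Reassemble most-significant byte first: BA 3E 24 C5 → 0xBA3E24C5.
Top bit is set, so as a signed 32-bit value this is 0xBA3E24C5 − 2^32 = -1170332475.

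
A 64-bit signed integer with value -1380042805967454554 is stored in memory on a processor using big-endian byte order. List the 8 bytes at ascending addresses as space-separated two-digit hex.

Two's complement of -1380042805967454554 in 64 bits: 1380042805967454554 = 0x1326E59EC886015A; invert → 0xECD91A613779FEA5; add 1 → 0xECD91A613779FEA6.
Split into bytes (most-significant first): EC D9 1A 61 37 79 FE A6.
In big-endian order the high byte comes first in memory.
So the memory order matches the most-significant-first order: EC D9 1A 61 37 79 FE A6.

EC D9 1A 61 37 79 FE A6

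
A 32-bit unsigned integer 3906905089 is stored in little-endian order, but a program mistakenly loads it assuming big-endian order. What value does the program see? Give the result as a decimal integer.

3906905089 in 32-bit hexadecimal is 0xE8DEA401.
Stored little-endian, the bytes at ascending addresses are 01 A4 DE E8.
Read back as big-endian, the last byte is least significant, giving 0x01A4DEE8.
0x01A4DEE8 = 27582184.

27582184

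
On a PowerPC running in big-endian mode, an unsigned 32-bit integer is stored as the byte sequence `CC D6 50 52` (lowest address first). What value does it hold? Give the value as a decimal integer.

3436597330

Big-endian: lowest address holds the most-significant byte.
The bytes are already most-significant first: 0xCCD65052.
0xCCD65052 = 3436597330.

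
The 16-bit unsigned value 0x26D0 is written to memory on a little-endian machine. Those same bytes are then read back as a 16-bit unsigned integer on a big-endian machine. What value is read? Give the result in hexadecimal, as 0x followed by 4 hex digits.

Stored little-endian, the bytes at ascending addresses are D0 26.
Read back as big-endian, the last byte is least significant, giving 0xD026.

0xD026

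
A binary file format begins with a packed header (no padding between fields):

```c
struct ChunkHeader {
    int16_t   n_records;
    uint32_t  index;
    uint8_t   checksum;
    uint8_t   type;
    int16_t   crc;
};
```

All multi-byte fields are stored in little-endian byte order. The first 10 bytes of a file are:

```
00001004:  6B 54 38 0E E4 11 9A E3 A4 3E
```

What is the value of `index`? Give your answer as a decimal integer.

300158520

`index` follows `n_records` (2 bytes), so it starts at byte offset 2 and occupies 4 bytes.
Bytes at offsets 2..5: 38 0E E4 11.
In little-endian order the low byte comes first in memory.
Reassemble most-significant byte first: 11 E4 0E 38 → 0x11E40E38.
0x11E40E38 = 300158520.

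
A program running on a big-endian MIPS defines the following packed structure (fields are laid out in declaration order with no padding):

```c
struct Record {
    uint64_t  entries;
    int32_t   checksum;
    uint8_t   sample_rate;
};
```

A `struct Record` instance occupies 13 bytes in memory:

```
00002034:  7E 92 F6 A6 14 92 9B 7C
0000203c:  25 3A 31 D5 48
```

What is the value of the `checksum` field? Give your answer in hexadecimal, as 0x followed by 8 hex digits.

0x253A31D5

`checksum` follows `entries` (8 bytes), so it starts at byte offset 8 and occupies 4 bytes.
Bytes at offsets 8..11: 25 3A 31 D5.
Big-endian: lowest address holds the most-significant byte.
The bytes are already most-significant first: 0x253A31D5.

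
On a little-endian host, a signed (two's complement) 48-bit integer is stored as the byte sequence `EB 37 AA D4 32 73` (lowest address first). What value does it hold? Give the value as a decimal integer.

In little-endian order the low byte comes first in memory.
Reassemble most-significant byte first: 73 32 D4 AA 37 EB → 0x7332D4AA37EB.
0x7332D4AA37EB = 126662153484267.

126662153484267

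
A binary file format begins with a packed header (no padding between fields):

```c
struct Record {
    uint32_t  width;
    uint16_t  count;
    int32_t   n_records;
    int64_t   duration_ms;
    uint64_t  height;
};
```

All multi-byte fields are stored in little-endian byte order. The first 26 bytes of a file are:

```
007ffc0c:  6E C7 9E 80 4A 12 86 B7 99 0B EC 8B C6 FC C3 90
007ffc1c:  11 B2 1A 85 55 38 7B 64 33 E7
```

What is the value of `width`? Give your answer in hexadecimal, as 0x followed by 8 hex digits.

0x809EC76E

`width` is the first field, at byte offset 0, occupying 4 bytes.
Bytes at offsets 0..3: 6E C7 9E 80.
Little-endian: lowest address holds the least-significant byte.
Reassemble most-significant byte first: 80 9E C7 6E → 0x809EC76E.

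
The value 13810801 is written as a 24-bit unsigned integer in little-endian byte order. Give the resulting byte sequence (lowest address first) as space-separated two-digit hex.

13810801 in hexadecimal, padded to 24 bits, is 0xD2BC71.
Split into bytes (most-significant first): D2 BC 71.
Little-endian stores the least-significant byte at the lowest address.
So at ascending addresses the bytes are 71 BC D2.

71 BC D2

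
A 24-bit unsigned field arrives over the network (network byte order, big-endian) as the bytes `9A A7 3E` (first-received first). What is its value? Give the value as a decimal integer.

In big-endian order the high byte comes first in memory.
The bytes are already most-significant first: 0x9AA73E.
0x9AA73E = 10135358.

10135358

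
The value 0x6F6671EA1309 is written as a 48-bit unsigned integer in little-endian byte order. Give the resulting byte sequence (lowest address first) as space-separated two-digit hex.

09 13 EA 71 66 6F

Split into bytes (most-significant first): 6F 66 71 EA 13 09.
Little-endian stores the least-significant byte at the lowest address.
So at ascending addresses the bytes are 09 13 EA 71 66 6F.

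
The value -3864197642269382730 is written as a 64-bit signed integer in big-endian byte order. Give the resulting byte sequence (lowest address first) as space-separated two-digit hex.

CA 5F 9C B7 BE A1 A7 B6

Two's complement of -3864197642269382730 in 64 bits: 3864197642269382730 = 0x35A06348415E584A; invert → 0xCA5F9CB7BEA1A7B5; add 1 → 0xCA5F9CB7BEA1A7B6.
Split into bytes (most-significant first): CA 5F 9C B7 BE A1 A7 B6.
Big-endian: lowest address holds the most-significant byte.
So the memory order matches the most-significant-first order: CA 5F 9C B7 BE A1 A7 B6.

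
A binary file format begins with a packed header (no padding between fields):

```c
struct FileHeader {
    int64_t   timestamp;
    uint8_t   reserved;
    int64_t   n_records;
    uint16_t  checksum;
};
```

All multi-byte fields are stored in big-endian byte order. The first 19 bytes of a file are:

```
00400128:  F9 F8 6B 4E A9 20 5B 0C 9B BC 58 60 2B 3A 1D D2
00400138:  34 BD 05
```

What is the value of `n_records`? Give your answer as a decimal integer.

-4875040857853668812

`n_records` follows `timestamp` (8 B), `reserved` (1 B), so it starts at offset 8 + 1 = 9 and occupies 8 bytes.
Bytes at offsets 9..16: BC 58 60 2B 3A 1D D2 34.
Big-endian stores the most-significant byte at the lowest address.
The bytes are already most-significant first: 0xBC58602B3A1DD234.
Top bit is set, so as a signed 64-bit value this is 0xBC58602B3A1DD234 − 2^64 = -4875040857853668812.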